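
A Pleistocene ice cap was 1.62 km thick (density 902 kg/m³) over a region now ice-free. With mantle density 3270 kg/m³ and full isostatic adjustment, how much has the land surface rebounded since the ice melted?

0.447 km

Removing the load lets mantle flow back in; uplift u satisfies ρ_ice t = ρ_m u.
u = t ρ_ice/ρ_m = 1.62 km × 902/3270 = 0.447 km.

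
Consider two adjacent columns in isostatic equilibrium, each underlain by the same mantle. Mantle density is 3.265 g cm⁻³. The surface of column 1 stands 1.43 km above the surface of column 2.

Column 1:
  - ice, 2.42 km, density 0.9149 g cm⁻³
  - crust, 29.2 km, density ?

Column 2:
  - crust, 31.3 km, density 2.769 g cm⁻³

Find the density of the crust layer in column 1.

2.77 g cm⁻³

Take the compensation level at the base of the deeper column (depth z_c below the surface of column 1) and equate Σ ρ_i t_i down to z_c; mantle fills any gap and the z_c terms cancel.
Column 1: 2.42×0.9149 + 29.2×ρ + (z_c − 31.62)×3.265
Column 2: 1.43×0 + 31.3×2.769 + (z_c − 1.43 − 31.3)×3.265
The z_c×3.265 term appears on both sides and cancels. Collect the known terms of each column as K = Σ(ρt)_known − 3.265 × (depth of known layers): K_1 = 2.214058 − 3.265×31.62 = −101.025242; K_2 = 86.6697 − 3.265×(1.43 + 31.3) = −20.19375.
Balance: K_1 + 29.2×ρ = K_2, so ρ = (K_2 − K_1)/29.2 = 80.8315/29.2 = 2.77 g cm⁻³.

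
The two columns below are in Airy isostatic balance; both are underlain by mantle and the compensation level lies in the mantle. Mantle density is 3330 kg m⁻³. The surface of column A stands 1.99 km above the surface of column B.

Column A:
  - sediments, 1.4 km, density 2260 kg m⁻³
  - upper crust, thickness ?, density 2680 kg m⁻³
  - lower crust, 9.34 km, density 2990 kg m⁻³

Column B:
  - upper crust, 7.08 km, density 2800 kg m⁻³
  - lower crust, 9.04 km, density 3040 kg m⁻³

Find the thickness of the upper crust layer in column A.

12.8 km

Take the compensation level at the base of the deeper column (depth z_c below the surface of column A) and equate Σ ρ_i t_i down to z_c; mantle fills any gap and the z_c terms cancel.
Column A: 1.4×2260 + x×2680 + 9.34×2990 + (z_c − 10.74 − x)×3330
Column B: 1.99×0 + 7.08×2800 + 9.04×3040 + (z_c − 1.99 − 16.12)×3330
The z_c×3330 term appears on both sides and cancels. Collect the known terms of each column as K = Σ(ρt)_known − 3330 × (depth of known layers): K_A = 31090.6 − 3330×10.74 = −4673.6; K_B = 47305.6 − 3330×(1.99 + 16.12) = −13000.7.
Balance: K_A − x×(3330 − 2680) = K_B, so x = (K_A − K_B)/(3330 − 2680) = 8327.1/650 = 12.8 km.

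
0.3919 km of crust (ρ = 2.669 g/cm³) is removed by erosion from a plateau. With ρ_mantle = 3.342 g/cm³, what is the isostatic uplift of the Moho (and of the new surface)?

0.313 km

Unloading: uplift u = e ρ_c/ρ_m = 0.3919 km × 2.669/3.342 = 0.313 km.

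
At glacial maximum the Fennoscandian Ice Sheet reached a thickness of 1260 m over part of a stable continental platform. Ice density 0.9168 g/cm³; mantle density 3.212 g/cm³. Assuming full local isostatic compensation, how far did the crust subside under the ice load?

Balancing pressure at the compensation depth: the ice load ρ_ice t is balanced by mantle displaced below, ρ_m s.
s = t ρ_ice / ρ_m = 1260 m × 0.9168/3.212 = 360 m.

360 m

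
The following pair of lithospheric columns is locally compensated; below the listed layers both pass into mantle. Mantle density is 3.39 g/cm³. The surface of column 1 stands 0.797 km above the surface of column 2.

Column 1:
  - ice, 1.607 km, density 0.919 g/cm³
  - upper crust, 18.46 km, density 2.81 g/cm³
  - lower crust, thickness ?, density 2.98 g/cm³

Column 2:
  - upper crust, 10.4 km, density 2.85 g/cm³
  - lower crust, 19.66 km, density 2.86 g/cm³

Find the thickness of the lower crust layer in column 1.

Take the compensation level at the base of the deeper column (depth z_c below the surface of column 1) and equate Σ ρ_i t_i down to z_c; mantle fills any gap and the z_c terms cancel.
Column 1: 1.607×0.919 + 18.46×2.81 + x×2.98 + (z_c − 20.067 − x)×3.39
Column 2: 0.797×0 + 10.4×2.85 + 19.66×2.86 + (z_c − 0.797 − 30.06)×3.39
The z_c×3.39 term appears on both sides and cancels. Collect the known terms of each column as K = Σ(ρt)_known − 3.39 × (depth of known layers): K_1 = 53.349433 − 3.39×20.067 = −14.677697; K_2 = 85.8676 − 3.39×(0.797 + 30.06) = −18.73763.
Balance: K_1 − x×(3.39 − 2.98) = K_2, so x = (K_1 − K_2)/(3.39 − 2.98) = 4.05993/0.41 = 9.9 km.

9.9 km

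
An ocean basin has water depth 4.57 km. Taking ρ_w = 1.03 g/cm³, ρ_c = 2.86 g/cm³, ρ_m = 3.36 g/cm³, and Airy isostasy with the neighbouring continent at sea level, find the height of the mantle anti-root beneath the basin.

16.7 km

By Archimedes' principle applied to the lithosphere: replacing crust with seawater at the top is compensated by replacing crust with mantle at the base: d (ρ_c − ρ_w) = a (ρ_m − ρ_c).
a = d (ρ_c − ρ_w)/(ρ_m − ρ_c) = 4.57 km × 1.83/0.5 = 16.7 km.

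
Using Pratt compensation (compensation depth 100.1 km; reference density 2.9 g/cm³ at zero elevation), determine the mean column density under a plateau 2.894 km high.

Pratt balance: ρ_ref D = ρ (D + h).
ρ = ρ_ref D/(D + h) = 2.9 × 100.1 km/(100.1 km + 2.894 km) = 2.82 g/cm³.

2.82 g/cm³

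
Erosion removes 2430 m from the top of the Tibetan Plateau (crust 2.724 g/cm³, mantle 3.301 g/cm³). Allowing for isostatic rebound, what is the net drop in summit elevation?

425 m

Rebound u = e ρ_c/ρ_m = 2430 m × 2.724/3.301 = 2005 m.
Net surface drop = e − u = 2430 m − 2005 m = e (ρ_m − ρ_c)/ρ_m = 425 m.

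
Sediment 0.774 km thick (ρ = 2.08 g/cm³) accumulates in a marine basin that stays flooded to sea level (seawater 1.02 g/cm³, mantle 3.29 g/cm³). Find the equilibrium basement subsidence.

Submarine loading: the sediment displaces seawater, and the subsidence is in turn flooded, so s (ρ_m − ρ_w) = t (ρ_sed − ρ_w).
s = 0.774 km × (2.08 − 1.02) / (3.29 − 1.02) = 0.361 km.

0.361 km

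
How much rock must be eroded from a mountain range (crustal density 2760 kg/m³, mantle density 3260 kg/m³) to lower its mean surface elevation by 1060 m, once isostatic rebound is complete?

6910 m

Net drop Δ = e − u = e − e ρ_c/ρ_m = e (ρ_m − ρ_c)/ρ_m.
e = Δ ρ_m/(ρ_m − ρ_c) = 1060 m × 3260/500 = 6910 m.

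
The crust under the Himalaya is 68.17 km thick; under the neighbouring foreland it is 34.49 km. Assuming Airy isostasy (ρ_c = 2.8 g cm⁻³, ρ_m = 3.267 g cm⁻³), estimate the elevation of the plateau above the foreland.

4.81 km

Excess crust Δ = 68.17 km − 34.49 km = 33.68 km, split between elevation h and root r with h + r = Δ.
Airy balance ρ_c h = (ρ_m − ρ_c) r gives r = h ρ_c/(ρ_m − ρ_c), so h (1 + ρ_c/(ρ_m − ρ_c)) = Δ, i.e. h = Δ (ρ_m − ρ_c)/ρ_m.
h = 33.68 km × 0.467/3.267 = 4.81 km.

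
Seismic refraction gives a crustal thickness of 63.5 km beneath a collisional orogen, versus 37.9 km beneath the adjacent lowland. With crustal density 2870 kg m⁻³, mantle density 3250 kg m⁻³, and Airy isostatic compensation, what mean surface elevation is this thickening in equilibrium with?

2.99 km

Excess crust Δ = 63.5 km − 37.9 km = 25.6 km, split between elevation h and root r with h + r = Δ.
Airy balance ρ_c h = (ρ_m − ρ_c) r gives r = h ρ_c/(ρ_m − ρ_c), so h (1 + ρ_c/(ρ_m − ρ_c)) = Δ, i.e. h = Δ (ρ_m − ρ_c)/ρ_m.
h = 25.6 km × 380/3250 = 2.99 km.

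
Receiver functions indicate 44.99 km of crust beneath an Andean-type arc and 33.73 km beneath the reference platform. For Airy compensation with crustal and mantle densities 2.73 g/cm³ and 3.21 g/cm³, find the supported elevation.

Excess crust Δ = 44.99 km − 33.73 km = 11.26 km, split between elevation h and root r with h + r = Δ.
Airy balance ρ_c h = (ρ_m − ρ_c) r gives r = h ρ_c/(ρ_m − ρ_c), so h (1 + ρ_c/(ρ_m − ρ_c)) = Δ, i.e. h = Δ (ρ_m − ρ_c)/ρ_m.
h = 11.26 km × 0.48/3.21 = 1.68 km.

1.68 km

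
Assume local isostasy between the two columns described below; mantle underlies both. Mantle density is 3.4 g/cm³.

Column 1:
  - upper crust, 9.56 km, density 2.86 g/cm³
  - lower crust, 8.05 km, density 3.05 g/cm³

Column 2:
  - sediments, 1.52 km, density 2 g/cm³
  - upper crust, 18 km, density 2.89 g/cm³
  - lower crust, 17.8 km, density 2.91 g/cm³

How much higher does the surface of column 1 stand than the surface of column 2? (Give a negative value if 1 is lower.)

−3.54 km

For any compensation level in the mantle, the mantle terms cancel and isostasy reduces to e = (Σt_1 − Σt_2) − (Σ(ρt)_1 − Σ(ρt)_2) / ρ_m.
Σt_1 = 17.61 km; Σt_2 = 37.32 km; Σ(ρt)_1 = 51.8941; Σ(ρt)_2 = 106.858 (in km·g/cm³).
e = (17.61 − 37.32) − (51.8941 − 106.858) / 3.4 = −3.54 km.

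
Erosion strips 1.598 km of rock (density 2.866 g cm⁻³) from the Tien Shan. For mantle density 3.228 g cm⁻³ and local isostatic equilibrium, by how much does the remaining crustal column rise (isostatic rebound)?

Unloading: uplift u = e ρ_c/ρ_m = 1.598 km × 2.866/3.228 = 1.42 km.

1.42 km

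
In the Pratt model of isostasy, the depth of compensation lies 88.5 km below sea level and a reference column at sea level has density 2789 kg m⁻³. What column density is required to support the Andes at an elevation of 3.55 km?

Pratt balance: ρ_ref D = ρ (D + h).
ρ = ρ_ref D/(D + h) = 2789 × 88.5 km/(88.5 km + 3.55 km) = 2680 kg m⁻³.

2680 kg m⁻³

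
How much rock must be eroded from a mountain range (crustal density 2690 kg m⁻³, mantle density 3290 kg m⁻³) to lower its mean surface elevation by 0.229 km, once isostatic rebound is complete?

1.26 km

Net drop Δ = e − u = e − e ρ_c/ρ_m = e (ρ_m − ρ_c)/ρ_m.
e = Δ ρ_m/(ρ_m − ρ_c) = 0.229 km × 3290/600 = 1.26 km.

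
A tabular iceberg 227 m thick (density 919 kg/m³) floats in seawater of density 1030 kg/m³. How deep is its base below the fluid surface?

Draft d = t ρ_obj/ρ_fluid = 227 m × 919/1030 = 203 m.

203 m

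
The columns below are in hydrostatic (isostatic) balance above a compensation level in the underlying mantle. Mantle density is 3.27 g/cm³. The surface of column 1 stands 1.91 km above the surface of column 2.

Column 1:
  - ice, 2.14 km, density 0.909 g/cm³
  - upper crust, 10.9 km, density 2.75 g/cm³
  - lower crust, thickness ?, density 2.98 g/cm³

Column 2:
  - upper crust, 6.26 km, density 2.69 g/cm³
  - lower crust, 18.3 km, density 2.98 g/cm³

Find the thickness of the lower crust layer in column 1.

15.4 km

Take the compensation level at the base of the deeper column (depth z_c below the surface of column 1) and equate Σ ρ_i t_i down to z_c; mantle fills any gap and the z_c terms cancel.
Column 1: 2.14×0.909 + 10.9×2.75 + x×2.98 + (z_c − 13.04 − x)×3.27
Column 2: 1.91×0 + 6.26×2.69 + 18.3×2.98 + (z_c − 1.91 − 24.56)×3.27
The z_c×3.27 term appears on both sides and cancels. Collect the known terms of each column as K = Σ(ρt)_known − 3.27 × (depth of known layers): K_1 = 31.92026 − 3.27×13.04 = −10.72054; K_2 = 71.3734 − 3.27×(1.91 + 24.56) = −15.1835.
Balance: K_1 − x×(3.27 − 2.98) = K_2, so x = (K_1 − K_2)/(3.27 − 2.98) = 4.46296/0.29 = 15.4 km.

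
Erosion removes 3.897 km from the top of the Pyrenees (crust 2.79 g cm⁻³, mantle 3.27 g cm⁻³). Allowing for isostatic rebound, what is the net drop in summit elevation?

0.572 km

Rebound u = e ρ_c/ρ_m = 3.897 km × 2.79/3.27 = 3.325 km.
Net surface drop = e − u = 3.897 km − 3.325 km = e (ρ_m − ρ_c)/ρ_m = 0.572 km.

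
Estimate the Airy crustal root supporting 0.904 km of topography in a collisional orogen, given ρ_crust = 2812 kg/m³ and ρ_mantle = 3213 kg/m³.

In Airy isostatic equilibrium: the weight of the topography is balanced by the buoyancy of the root, ρ_c h = (ρ_m − ρ_c) r.
r = h · ρ_c / (ρ_m − ρ_c) = 0.904 km × 2812 / (3213 − 2812) = 6.34 km.

6.34 km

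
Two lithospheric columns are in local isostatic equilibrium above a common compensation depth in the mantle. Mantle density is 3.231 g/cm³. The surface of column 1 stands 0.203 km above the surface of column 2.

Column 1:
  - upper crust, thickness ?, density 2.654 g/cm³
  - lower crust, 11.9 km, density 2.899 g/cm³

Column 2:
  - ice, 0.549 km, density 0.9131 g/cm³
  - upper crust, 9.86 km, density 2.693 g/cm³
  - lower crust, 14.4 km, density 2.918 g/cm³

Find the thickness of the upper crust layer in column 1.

13.5 km

Take the compensation level at the base of the deeper column (depth z_c below the surface of column 1) and equate Σ ρ_i t_i down to z_c; mantle fills any gap and the z_c terms cancel.
Column 1: x×2.654 + 11.9×2.899 + (z_c − 11.9 − x)×3.231
Column 2: 0.203×0 + 0.549×0.9131 + 9.86×2.693 + 14.4×2.918 + (z_c − 0.203 − 24.809)×3.231
The z_c×3.231 term appears on both sides and cancels. Collect the known terms of each column as K = Σ(ρt)_known − 3.231 × (depth of known layers): K_1 = 34.4981 − 3.231×11.9 = −3.9508; K_2 = 69.0734719 − 3.231×(0.203 + 24.809) = −11.7403001.
Balance: K_1 − x×(3.231 − 2.654) = K_2, so x = (K_1 − K_2)/(3.231 − 2.654) = 7.7895/0.577 = 13.5 km.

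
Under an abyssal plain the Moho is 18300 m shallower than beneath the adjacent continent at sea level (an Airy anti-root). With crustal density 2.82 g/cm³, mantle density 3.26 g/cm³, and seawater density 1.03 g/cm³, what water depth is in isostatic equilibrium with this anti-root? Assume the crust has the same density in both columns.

Replacing a thickness d of crust by seawater at the top must be balanced by replacing crust with mantle at the base: d (ρ_c − ρ_w) = a (ρ_m − ρ_c).
d = a (ρ_m − ρ_c)/(ρ_c − ρ_w) = 18300 m × 0.44/1.79 = 4500 m.

4500 m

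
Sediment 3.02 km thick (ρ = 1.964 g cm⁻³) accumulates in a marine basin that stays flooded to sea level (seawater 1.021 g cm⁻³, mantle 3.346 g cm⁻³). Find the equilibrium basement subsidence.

1.22 km

Submarine loading: the sediment displaces seawater, and the subsidence is in turn flooded, so s (ρ_m − ρ_w) = t (ρ_sed − ρ_w).
s = 3.02 km × (1.964 − 1.021) / (3.346 − 1.021) = 1.22 km.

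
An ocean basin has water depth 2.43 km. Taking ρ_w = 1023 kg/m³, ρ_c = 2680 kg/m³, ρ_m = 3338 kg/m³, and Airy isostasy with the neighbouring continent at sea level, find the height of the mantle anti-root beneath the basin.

For local isostatic compensation: replacing crust with seawater at the top is compensated by replacing crust with mantle at the base: d (ρ_c − ρ_w) = a (ρ_m − ρ_c).
a = d (ρ_c − ρ_w)/(ρ_m − ρ_c) = 2.43 km × 1657/658 = 6.12 km.

6.12 km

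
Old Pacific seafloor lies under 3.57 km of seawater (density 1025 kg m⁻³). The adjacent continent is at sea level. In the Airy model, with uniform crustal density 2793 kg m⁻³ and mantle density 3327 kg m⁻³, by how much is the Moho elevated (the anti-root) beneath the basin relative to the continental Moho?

11.8 km

By Archimedes' principle applied to the lithosphere: replacing crust with seawater at the top is compensated by replacing crust with mantle at the base: d (ρ_c − ρ_w) = a (ρ_m − ρ_c).
a = d (ρ_c − ρ_w)/(ρ_m − ρ_c) = 3.57 km × 1768/534 = 11.8 km.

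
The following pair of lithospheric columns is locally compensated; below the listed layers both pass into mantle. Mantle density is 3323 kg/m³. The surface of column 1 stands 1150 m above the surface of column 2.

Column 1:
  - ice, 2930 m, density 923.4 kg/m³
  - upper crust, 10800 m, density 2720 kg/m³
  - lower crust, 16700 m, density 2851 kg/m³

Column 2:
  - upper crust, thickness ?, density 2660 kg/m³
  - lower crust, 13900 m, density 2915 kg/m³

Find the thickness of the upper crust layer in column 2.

18000 m

Take the compensation level at the base of the deeper column (depth z_c below the surface of column 1) and equate Σ ρ_i t_i down to z_c; mantle fills any gap and the z_c terms cancel.
Column 1: 2930×923.4 + 10800×2720 + 16700×2851 + (z_c − 30430)×3323
Column 2: 1150×0 + x×2660 + 13900×2915 + (z_c − 1150 − 13900 − x)×3323
The z_c×3323 term appears on both sides and cancels. Collect the known terms of each column as K = Σ(ρt)_known − 3323 × (depth of known layers): K_1 = 79693262 − 3323×30430 = −21425628; K_2 = 40518500 − 3323×(1150 + 13900) = −9492650.
Balance: K_1 = K_2 − x×(3323 − 2660), so x = (K_2 − K_1)/(3323 − 2660) = 11933000/663 = 18000 m.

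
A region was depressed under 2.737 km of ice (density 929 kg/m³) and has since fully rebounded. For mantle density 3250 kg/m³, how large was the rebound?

Removing the load lets mantle flow back in; uplift u satisfies ρ_ice t = ρ_m u.
u = t ρ_ice/ρ_m = 2.737 km × 929/3250 = 0.782 km.

0.782 km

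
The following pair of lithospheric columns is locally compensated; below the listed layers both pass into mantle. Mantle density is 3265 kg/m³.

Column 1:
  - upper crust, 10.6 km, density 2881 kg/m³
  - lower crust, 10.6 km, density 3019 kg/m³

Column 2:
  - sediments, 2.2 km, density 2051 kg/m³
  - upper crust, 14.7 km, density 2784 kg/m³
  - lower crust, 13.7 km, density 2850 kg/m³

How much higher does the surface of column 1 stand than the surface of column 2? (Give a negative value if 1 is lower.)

−2.68 km

For any compensation level in the mantle, the mantle terms cancel and isostasy reduces to e = (Σt_1 − Σt_2) − (Σ(ρt)_1 − Σ(ρt)_2) / ρ_m.
Σt_1 = 21.2 km; Σt_2 = 30.6 km; Σ(ρt)_1 = 62540; Σ(ρt)_2 = 84482 (in km·kg/m³).
e = (21.2 − 30.6) − (62540 − 84482) / 3265 = −2.68 km.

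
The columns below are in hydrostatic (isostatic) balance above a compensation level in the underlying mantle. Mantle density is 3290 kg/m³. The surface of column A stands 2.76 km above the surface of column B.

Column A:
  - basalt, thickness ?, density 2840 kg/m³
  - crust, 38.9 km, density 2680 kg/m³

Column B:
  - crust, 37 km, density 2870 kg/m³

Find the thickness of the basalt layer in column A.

1.98 km

Take the compensation level at the base of the deeper column (depth z_c below the surface of column A) and equate Σ ρ_i t_i down to z_c; mantle fills any gap and the z_c terms cancel.
Column A: x×2840 + 38.9×2680 + (z_c − 38.9 − x)×3290
Column B: 2.76×0 + 37×2870 + (z_c − 2.76 − 37)×3290
The z_c×3290 term appears on both sides and cancels. Collect the known terms of each column as K = Σ(ρt)_known − 3290 × (depth of known layers): K_A = 104252 − 3290×38.9 = −23729; K_B = 106190 − 3290×(2.76 + 37) = −24620.4.
Balance: K_A − x×(3290 − 2840) = K_B, so x = (K_A − K_B)/(3290 − 2840) = 891.4/450 = 1.98 km.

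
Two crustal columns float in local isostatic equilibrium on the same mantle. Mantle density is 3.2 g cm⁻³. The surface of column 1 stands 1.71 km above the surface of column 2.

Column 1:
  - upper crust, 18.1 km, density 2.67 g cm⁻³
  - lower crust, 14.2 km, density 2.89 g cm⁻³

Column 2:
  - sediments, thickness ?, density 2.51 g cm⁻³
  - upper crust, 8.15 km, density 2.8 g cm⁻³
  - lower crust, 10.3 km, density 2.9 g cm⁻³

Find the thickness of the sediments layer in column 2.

3.15 km

Take the compensation level at the base of the deeper column (depth z_c below the surface of column 1) and equate Σ ρ_i t_i down to z_c; mantle fills any gap and the z_c terms cancel.
Column 1: 18.1×2.67 + 14.2×2.89 + (z_c − 32.3)×3.2
Column 2: 1.71×0 + x×2.51 + 8.15×2.8 + 10.3×2.9 + (z_c − 1.71 − 18.45 − x)×3.2
The z_c×3.2 term appears on both sides and cancels. Collect the known terms of each column as K = Σ(ρt)_known − 3.2 × (depth of known layers): K_1 = 89.365 − 3.2×32.3 = −13.995; K_2 = 52.69 − 3.2×(1.71 + 18.45) = −11.822.
Balance: K_1 = K_2 − x×(3.2 − 2.51), so x = (K_2 − K_1)/(3.2 − 2.51) = 2.173/0.69 = 3.15 km.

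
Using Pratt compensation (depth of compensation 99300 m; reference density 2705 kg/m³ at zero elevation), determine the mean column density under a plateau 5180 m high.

Pratt balance: ρ_ref D = ρ (D + h).
ρ = ρ_ref D/(D + h) = 2705 × 99300 m/(99300 m + 5180 m) = 2570 kg/m³.

2570 kg/m³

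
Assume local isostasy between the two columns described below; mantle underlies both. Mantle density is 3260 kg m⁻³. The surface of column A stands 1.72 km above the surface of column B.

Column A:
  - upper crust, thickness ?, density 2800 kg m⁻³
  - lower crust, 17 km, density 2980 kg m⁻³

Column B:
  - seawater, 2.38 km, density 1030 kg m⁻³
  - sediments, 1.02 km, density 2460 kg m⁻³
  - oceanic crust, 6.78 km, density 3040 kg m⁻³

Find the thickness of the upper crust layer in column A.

Take the compensation level at the base of the deeper column (depth z_c below the surface of column A) and equate Σ ρ_i t_i down to z_c; mantle fills any gap and the z_c terms cancel.
Column A: x×2800 + 17×2980 + (z_c − 17 − x)×3260
Column B: 1.72×0 + 2.38×1030 + 1.02×2460 + 6.78×3040 + (z_c − 1.72 − 10.18)×3260
The z_c×3260 term appears on both sides and cancels. Collect the known terms of each column as K = Σ(ρt)_known − 3260 × (depth of known layers): K_A = 50660 − 3260×17 = −4760; K_B = 25571.8 − 3260×(1.72 + 10.18) = −13222.2.
Balance: K_A − x×(3260 − 2800) = K_B, so x = (K_A − K_B)/(3260 − 2800) = 8462.2/460 = 18.4 km.

18.4 km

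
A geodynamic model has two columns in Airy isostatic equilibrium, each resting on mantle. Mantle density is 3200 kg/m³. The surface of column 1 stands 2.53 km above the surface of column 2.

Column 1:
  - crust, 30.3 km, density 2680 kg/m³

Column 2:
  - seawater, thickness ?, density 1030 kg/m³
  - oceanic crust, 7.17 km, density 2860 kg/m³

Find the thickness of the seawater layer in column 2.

Take the compensation level at the base of the deeper column (depth z_c below the surface of column 1) and equate Σ ρ_i t_i down to z_c; mantle fills any gap and the z_c terms cancel.
Column 1: 30.3×2680 + (z_c − 30.3)×3200
Column 2: 2.53×0 + x×1030 + 7.17×2860 + (z_c − 2.53 − 7.17 − x)×3200
The z_c×3200 term appears on both sides and cancels. Collect the known terms of each column as K = Σ(ρt)_known − 3200 × (depth of known layers): K_1 = 81204 − 3200×30.3 = −15756; K_2 = 20506.2 − 3200×(2.53 + 7.17) = −10533.8.
Balance: K_1 = K_2 − x×(3200 − 1030), so x = (K_2 − K_1)/(3200 − 1030) = 5222.2/2170 = 2.41 km.

2.41 km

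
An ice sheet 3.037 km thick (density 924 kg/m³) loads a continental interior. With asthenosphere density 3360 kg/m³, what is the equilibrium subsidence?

0.835 km

Isostatic balance requires: the ice load ρ_ice t is balanced by mantle displaced below, ρ_m s.
s = t ρ_ice / ρ_m = 3.037 km × 924/3360 = 0.835 km.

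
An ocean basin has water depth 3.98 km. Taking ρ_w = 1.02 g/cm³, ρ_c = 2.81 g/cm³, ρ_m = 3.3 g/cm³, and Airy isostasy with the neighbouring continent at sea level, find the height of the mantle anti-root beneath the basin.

By Archimedes' principle applied to the lithosphere: replacing crust with seawater at the top is compensated by replacing crust with mantle at the base: d (ρ_c − ρ_w) = a (ρ_m − ρ_c).
a = d (ρ_c − ρ_w)/(ρ_m − ρ_c) = 3.98 km × 1.79/0.49 = 14.5 km.

14.5 km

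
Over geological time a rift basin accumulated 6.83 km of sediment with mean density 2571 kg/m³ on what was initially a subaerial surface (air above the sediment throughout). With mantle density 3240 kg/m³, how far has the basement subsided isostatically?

5.42 km

Subaerial load: s = t ρ_sed / ρ_m = 6.83 km × 2571/3240 = 5.42 km.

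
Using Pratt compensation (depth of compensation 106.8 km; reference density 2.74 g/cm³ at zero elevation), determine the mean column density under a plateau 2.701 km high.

2.67 g/cm³

Pratt balance: ρ_ref D = ρ (D + h).
ρ = ρ_ref D/(D + h) = 2.74 × 106.8 km/(106.8 km + 2.701 km) = 2.67 g/cm³.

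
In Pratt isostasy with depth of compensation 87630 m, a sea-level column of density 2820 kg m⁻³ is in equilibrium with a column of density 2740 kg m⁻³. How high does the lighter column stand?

ρ_ref D = ρ (D + h) → h = D (ρ_ref − ρ)/ρ.
h = 87630 m × (2820 − 2740)/2740 = 2560 m.

2560 m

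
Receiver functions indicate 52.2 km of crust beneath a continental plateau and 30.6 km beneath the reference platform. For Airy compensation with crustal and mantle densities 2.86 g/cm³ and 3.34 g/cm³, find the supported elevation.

3.1 km

Excess crust Δ = 52.2 km − 30.6 km = 21.6 km, split between elevation h and root r with h + r = Δ.
Airy balance ρ_c h = (ρ_m − ρ_c) r gives r = h ρ_c/(ρ_m − ρ_c), so h (1 + ρ_c/(ρ_m − ρ_c)) = Δ, i.e. h = Δ (ρ_m − ρ_c)/ρ_m.
h = 21.6 km × 0.48/3.34 = 3.1 km.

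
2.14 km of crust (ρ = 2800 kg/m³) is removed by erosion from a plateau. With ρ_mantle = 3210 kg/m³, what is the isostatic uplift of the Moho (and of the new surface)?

Unloading: uplift u = e ρ_c/ρ_m = 2.14 km × 2800/3210 = 1.87 km.

1.87 km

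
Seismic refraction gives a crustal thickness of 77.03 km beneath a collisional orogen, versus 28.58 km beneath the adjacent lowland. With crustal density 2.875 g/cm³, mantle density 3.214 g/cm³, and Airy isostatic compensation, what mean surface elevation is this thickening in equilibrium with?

Excess crust Δ = 77.03 km − 28.58 km = 48.45 km, split between elevation h and root r with h + r = Δ.
Airy balance ρ_c h = (ρ_m − ρ_c) r gives r = h ρ_c/(ρ_m − ρ_c), so h (1 + ρ_c/(ρ_m − ρ_c)) = Δ, i.e. h = Δ (ρ_m − ρ_c)/ρ_m.
h = 48.45 km × 0.339/3.214 = 5.11 km.

5.11 km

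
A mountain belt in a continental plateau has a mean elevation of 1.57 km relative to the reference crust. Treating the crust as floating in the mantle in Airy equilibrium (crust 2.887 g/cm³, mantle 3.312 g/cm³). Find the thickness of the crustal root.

10.7 km

Equating mass per unit area of the two columns: the weight of the topography is balanced by the buoyancy of the root, ρ_c h = (ρ_m − ρ_c) r.
r = h · ρ_c / (ρ_m − ρ_c) = 1.57 km × 2.887 / (3.312 − 2.887) = 10.7 km.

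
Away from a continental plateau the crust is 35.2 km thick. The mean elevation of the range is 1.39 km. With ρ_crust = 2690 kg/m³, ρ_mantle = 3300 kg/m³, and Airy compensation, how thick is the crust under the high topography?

Root depth r = h ρ_c / (ρ_m − ρ_c) = 1.39 km × 2690 / 610 = 6.13 km.
Total thickness = T + h + r = 35.2 km + 1.39 km + 6.13 km = 42.7 km.

42.7 km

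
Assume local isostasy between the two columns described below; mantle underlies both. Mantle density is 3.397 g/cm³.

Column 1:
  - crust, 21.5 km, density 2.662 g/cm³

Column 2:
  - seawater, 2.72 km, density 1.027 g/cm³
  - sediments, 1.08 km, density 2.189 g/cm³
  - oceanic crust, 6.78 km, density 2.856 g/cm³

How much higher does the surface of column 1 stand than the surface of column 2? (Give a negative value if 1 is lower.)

For any compensation level in the mantle, the mantle terms cancel and isostasy reduces to e = (Σt_1 − Σt_2) − (Σ(ρt)_1 − Σ(ρt)_2) / ρ_m.
Σt_1 = 21.5 km; Σt_2 = 10.58 km; Σ(ρt)_1 = 57.233; Σ(ρt)_2 = 24.52124 (in km·g/cm³).
e = (21.5 − 10.58) − (57.233 − 24.52124) / 3.397 = 1.29 km.

1.29 km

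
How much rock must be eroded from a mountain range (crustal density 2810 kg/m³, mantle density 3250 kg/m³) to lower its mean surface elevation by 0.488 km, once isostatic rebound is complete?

3.6 km

Net drop Δ = e − u = e − e ρ_c/ρ_m = e (ρ_m − ρ_c)/ρ_m.
e = Δ ρ_m/(ρ_m − ρ_c) = 0.488 km × 3250/440 = 3.6 km.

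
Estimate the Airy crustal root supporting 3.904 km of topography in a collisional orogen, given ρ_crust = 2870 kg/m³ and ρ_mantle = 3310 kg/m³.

25.5 km

Balancing pressure at the compensation depth: the weight of the topography is balanced by the buoyancy of the root, ρ_c h = (ρ_m − ρ_c) r.
r = h · ρ_c / (ρ_m − ρ_c) = 3.904 km × 2870 / (3310 − 2870) = 25.5 km.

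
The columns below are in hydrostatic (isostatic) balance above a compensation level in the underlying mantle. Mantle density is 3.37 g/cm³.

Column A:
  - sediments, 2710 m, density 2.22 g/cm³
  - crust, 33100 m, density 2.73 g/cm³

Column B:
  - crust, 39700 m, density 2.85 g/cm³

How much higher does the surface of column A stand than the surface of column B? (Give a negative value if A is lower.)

For any compensation level in the mantle, the mantle terms cancel and isostasy reduces to e = (Σt_A − Σt_B) − (Σ(ρt)_A − Σ(ρt)_B) / ρ_m.
Σt_A = 35810 m; Σt_B = 39700 m; Σ(ρt)_A = 96379.2; Σ(ρt)_B = 113145 (in m·g/cm³).
e = (35810 − 39700) − (96379.2 − 113145) / 3.37 = 1090 m.

1090 m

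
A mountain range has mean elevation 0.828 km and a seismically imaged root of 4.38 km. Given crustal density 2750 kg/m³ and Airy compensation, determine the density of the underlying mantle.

3270 kg/m³

Airy balance: ρ_c h = (ρ_m − ρ_c) r → ρ_m = ρ_c (1 + h/r).
ρ_m = 2750 × (1 + 0.828 km/4.38 km) = 3270 kg/m³.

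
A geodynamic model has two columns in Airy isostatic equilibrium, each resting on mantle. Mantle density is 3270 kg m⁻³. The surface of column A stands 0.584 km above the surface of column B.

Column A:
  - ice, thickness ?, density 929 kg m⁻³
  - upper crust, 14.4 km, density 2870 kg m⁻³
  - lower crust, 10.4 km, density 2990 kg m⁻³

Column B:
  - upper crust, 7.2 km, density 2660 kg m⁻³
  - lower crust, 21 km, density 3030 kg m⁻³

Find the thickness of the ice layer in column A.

1.14 km

Take the compensation level at the base of the deeper column (depth z_c below the surface of column A) and equate Σ ρ_i t_i down to z_c; mantle fills any gap and the z_c terms cancel.
Column A: x×929 + 14.4×2870 + 10.4×2990 + (z_c − 24.8 − x)×3270
Column B: 0.584×0 + 7.2×2660 + 21×3030 + (z_c − 0.584 − 28.2)×3270
The z_c×3270 term appears on both sides and cancels. Collect the known terms of each column as K = Σ(ρt)_known − 3270 × (depth of known layers): K_A = 72424 − 3270×24.8 = −8672; K_B = 82782 − 3270×(0.584 + 28.2) = −11341.68.
Balance: K_A − x×(3270 − 929) = K_B, so x = (K_A − K_B)/(3270 − 929) = 2669.68/2341 = 1.14 km.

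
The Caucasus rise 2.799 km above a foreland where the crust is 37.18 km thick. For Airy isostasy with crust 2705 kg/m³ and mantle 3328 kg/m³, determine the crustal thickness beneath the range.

Root depth r = h ρ_c / (ρ_m − ρ_c) = 2.799 km × 2705 / 623 = 12.15 km.
Total thickness = T + h + r = 37.18 km + 2.799 km + 12.15 km = 52.1 km.

52.1 km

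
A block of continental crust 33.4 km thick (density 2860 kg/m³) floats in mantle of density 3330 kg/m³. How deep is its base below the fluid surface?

28.7 km

Draft d = t ρ_obj/ρ_fluid = 33.4 km × 2860/3330 = 28.7 km.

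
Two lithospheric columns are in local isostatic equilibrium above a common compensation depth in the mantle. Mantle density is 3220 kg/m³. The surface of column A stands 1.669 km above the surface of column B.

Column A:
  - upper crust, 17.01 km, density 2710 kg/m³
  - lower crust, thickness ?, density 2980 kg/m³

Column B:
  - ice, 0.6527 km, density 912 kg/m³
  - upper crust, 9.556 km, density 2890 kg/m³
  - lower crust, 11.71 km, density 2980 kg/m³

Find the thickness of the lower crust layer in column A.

17.4 km

Take the compensation level at the base of the deeper column (depth z_c below the surface of column A) and equate Σ ρ_i t_i down to z_c; mantle fills any gap and the z_c terms cancel.
Column A: 17.01×2710 + x×2980 + (z_c − 17.01 − x)×3220
Column B: 1.669×0 + 0.6527×912 + 9.556×2890 + 11.71×2980 + (z_c − 1.669 − 21.9187)×3220
The z_c×3220 term appears on both sides and cancels. Collect the known terms of each column as K = Σ(ρt)_known − 3220 × (depth of known layers): K_A = 46097.1 − 3220×17.01 = −8675.1; K_B = 63107.9024 − 3220×(1.669 + 21.9187) = −12844.4916.
Balance: K_A − x×(3220 − 2980) = K_B, so x = (K_A − K_B)/(3220 − 2980) = 4169.39/240 = 17.4 km.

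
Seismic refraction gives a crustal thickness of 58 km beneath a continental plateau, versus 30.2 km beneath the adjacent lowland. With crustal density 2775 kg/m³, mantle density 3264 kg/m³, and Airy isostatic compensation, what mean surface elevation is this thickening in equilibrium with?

Excess crust Δ = 58 km − 30.2 km = 27.8 km, split between elevation h and root r with h + r = Δ.
Airy balance ρ_c h = (ρ_m − ρ_c) r gives r = h ρ_c/(ρ_m − ρ_c), so h (1 + ρ_c/(ρ_m − ρ_c)) = Δ, i.e. h = Δ (ρ_m − ρ_c)/ρ_m.
h = 27.8 km × 489/3264 = 4.16 km.

4.16 km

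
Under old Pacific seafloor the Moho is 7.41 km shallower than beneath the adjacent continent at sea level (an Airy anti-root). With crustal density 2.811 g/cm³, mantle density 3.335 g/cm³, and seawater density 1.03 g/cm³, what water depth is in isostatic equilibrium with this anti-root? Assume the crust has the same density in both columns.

2.18 km

Replacing a thickness d of crust by seawater at the top must be balanced by replacing crust with mantle at the base: d (ρ_c − ρ_w) = a (ρ_m − ρ_c).
d = a (ρ_m − ρ_c)/(ρ_c − ρ_w) = 7.41 km × 0.524/1.781 = 2.18 km.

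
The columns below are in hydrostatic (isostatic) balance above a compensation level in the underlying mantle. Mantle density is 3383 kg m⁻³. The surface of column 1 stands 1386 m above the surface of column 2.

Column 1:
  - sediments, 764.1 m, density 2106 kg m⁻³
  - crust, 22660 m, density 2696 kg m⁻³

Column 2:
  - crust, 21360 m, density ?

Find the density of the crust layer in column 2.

2830 kg m⁻³

Take the compensation level at the base of the deeper column (depth z_c below the surface of column 1) and equate Σ ρ_i t_i down to z_c; mantle fills any gap and the z_c terms cancel.
Column 1: 764.1×2106 + 22660×2696 + (z_c − 23424.1)×3383
Column 2: 1386×0 + 21360×ρ + (z_c − 1386 − 21360)×3383
The z_c×3383 term appears on both sides and cancels. Collect the known terms of each column as K = Σ(ρt)_known − 3383 × (depth of known layers): K_1 = 62700554.6 − 3383×23424.1 = −16543175.7; K_2 = 0 − 3383×(1386 + 21360) = −76949718.
Balance: K_1 = K_2 + 21360×ρ, so ρ = (K_1 − K_2)/21360 = 60406500/21360 = 2830 kg m⁻³.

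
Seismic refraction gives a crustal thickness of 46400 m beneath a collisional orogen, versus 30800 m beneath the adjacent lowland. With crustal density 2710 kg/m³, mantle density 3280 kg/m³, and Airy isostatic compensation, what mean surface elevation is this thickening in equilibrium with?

2710 m

Excess crust Δ = 46400 m − 30800 m = 15600 m, split between elevation h and root r with h + r = Δ.
Airy balance ρ_c h = (ρ_m − ρ_c) r gives r = h ρ_c/(ρ_m − ρ_c), so h (1 + ρ_c/(ρ_m − ρ_c)) = Δ, i.e. h = Δ (ρ_m − ρ_c)/ρ_m.
h = 15600 m × 570/3280 = 2710 m.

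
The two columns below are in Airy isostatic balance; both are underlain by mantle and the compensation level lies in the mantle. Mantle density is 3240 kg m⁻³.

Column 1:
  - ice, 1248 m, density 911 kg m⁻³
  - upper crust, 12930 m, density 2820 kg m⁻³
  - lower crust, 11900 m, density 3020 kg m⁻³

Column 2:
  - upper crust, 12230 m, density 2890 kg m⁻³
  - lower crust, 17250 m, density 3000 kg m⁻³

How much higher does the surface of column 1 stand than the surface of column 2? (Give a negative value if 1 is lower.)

782 m

For any compensation level in the mantle, the mantle terms cancel and isostasy reduces to e = (Σt_1 − Σt_2) − (Σ(ρt)_1 − Σ(ρt)_2) / ρ_m.
Σt_1 = 26078 m; Σt_2 = 29480 m; Σ(ρt)_1 = 73537528; Σ(ρt)_2 = 87094700 (in m·kg m⁻³).
e = (26078 − 29480) − (73537528 − 87094700) / 3240 = 782 m.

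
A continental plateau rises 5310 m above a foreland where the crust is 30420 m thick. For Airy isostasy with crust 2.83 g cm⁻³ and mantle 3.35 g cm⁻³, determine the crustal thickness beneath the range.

64600 m

Root depth r = h ρ_c / (ρ_m − ρ_c) = 5310 m × 2.83 / 0.52 = 28900 m.
Total thickness = T + h + r = 30420 m + 5310 m + 28900 m = 64600 m.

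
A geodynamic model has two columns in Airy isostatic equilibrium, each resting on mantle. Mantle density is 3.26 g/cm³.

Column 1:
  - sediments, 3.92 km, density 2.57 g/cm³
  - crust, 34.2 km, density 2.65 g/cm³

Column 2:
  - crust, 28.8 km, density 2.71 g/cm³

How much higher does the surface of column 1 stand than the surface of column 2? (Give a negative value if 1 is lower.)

For any compensation level in the mantle, the mantle terms cancel and isostasy reduces to e = (Σt_1 − Σt_2) − (Σ(ρt)_1 − Σ(ρt)_2) / ρ_m.
Σt_1 = 38.12 km; Σt_2 = 28.8 km; Σ(ρt)_1 = 100.7044; Σ(ρt)_2 = 78.048 (in km·g/cm³).
e = (38.12 − 28.8) − (100.7044 − 78.048) / 3.26 = 2.37 km.

2.37 km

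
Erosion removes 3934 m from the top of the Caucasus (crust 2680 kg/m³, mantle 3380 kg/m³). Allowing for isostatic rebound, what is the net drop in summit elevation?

Rebound u = e ρ_c/ρ_m = 3934 m × 2680/3380 = 3119 m.
Net surface drop = e − u = 3934 m − 3119 m = e (ρ_m − ρ_c)/ρ_m = 815 m.

815 m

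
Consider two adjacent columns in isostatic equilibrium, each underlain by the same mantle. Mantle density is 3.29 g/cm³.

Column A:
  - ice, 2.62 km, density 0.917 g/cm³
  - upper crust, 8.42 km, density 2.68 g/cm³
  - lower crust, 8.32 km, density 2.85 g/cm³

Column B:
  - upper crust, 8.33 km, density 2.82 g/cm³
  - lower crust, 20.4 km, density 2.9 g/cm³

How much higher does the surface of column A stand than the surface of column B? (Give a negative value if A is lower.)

0.955 km

For any compensation level in the mantle, the mantle terms cancel and isostasy reduces to e = (Σt_A − Σt_B) − (Σ(ρt)_A − Σ(ρt)_B) / ρ_m.
Σt_A = 19.36 km; Σt_B = 28.73 km; Σ(ρt)_A = 48.68014; Σ(ρt)_B = 82.6506 (in km·g/cm³).
e = (19.36 − 28.73) − (48.68014 − 82.6506) / 3.29 = 0.955 km.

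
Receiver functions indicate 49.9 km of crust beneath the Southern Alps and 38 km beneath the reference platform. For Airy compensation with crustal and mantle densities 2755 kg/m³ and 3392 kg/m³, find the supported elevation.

Excess crust Δ = 49.9 km − 38 km = 11.9 km, split between elevation h and root r with h + r = Δ.
Airy balance ρ_c h = (ρ_m − ρ_c) r gives r = h ρ_c/(ρ_m − ρ_c), so h (1 + ρ_c/(ρ_m − ρ_c)) = Δ, i.e. h = Δ (ρ_m − ρ_c)/ρ_m.
h = 11.9 km × 637/3392 = 2.23 km.

2.23 km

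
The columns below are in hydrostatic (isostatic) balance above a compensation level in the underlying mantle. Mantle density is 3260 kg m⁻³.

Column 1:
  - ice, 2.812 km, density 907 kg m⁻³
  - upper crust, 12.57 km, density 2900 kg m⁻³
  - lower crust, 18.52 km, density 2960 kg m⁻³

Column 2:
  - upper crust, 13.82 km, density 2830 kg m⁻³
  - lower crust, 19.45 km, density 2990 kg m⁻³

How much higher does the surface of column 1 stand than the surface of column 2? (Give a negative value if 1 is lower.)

For any compensation level in the mantle, the mantle terms cancel and isostasy reduces to e = (Σt_1 − Σt_2) − (Σ(ρt)_1 − Σ(ρt)_2) / ρ_m.
Σt_1 = 33.902 km; Σt_2 = 33.27 km; Σ(ρt)_1 = 93822.684; Σ(ρt)_2 = 97266.1 (in km·kg m⁻³).
e = (33.902 − 33.27) − (93822.684 − 97266.1) / 3260 = 1.69 km.

1.69 km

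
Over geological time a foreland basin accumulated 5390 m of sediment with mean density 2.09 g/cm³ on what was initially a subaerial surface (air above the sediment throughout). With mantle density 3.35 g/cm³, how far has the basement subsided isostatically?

Subaerial load: s = t ρ_sed / ρ_m = 5390 m × 2.09/3.35 = 3360 m.

3360 m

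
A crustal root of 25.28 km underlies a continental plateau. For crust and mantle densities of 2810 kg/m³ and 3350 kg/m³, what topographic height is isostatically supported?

4.86 km

For local isostatic compensation: ρ_c h = (ρ_m − ρ_c) r.
h = r (ρ_m − ρ_c) / ρ_c = 25.28 km × (3350 − 2810) / 2810 = 4.86 km.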